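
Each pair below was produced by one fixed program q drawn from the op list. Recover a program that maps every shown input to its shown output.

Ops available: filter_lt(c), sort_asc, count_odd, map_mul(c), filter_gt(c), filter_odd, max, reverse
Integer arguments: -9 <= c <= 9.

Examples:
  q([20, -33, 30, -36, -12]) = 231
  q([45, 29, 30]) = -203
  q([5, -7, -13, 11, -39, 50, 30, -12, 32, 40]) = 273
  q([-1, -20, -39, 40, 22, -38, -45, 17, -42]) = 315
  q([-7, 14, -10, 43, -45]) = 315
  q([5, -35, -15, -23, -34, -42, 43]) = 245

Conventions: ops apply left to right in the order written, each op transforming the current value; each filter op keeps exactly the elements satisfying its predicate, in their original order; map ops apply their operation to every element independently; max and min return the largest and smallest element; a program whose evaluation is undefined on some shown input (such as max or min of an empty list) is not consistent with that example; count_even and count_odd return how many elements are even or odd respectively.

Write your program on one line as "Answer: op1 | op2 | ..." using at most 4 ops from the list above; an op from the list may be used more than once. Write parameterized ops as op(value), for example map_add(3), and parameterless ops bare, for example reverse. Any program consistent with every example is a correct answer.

filter_odd | reverse | map_mul(-7) | max

Check, running the answer program on each example:
  [20, -33, 30, -36, -12] -> [-33] -> [-33] -> [231] -> 231
  [45, 29, 30] -> [45, 29] -> [29, 45] -> [-203, -315] -> -203
  [5, -7, -13, 11, -39, 50, 30, -12, 32, 40] -> [5, -7, -13, 11, -39] -> [-39, 11, -13, -7, 5] -> [273, -77, 91, 49, -35] -> 273
  [-1, -20, -39, 40, 22, -38, -45, 17, -42] -> [-1, -39, -45, 17] -> [17, -45, -39, -1] -> [-119, 315, 273, 7] -> 315
  [-7, 14, -10, 43, -45] -> [-7, 43, -45] -> [-45, 43, -7] -> [315, -301, 49] -> 315
  [5, -35, -15, -23, -34, -42, 43] -> [5, -35, -15, -23, 43] -> [43, -23, -15, -35, 5] -> [-301, 161, 105, 245, -35] -> 245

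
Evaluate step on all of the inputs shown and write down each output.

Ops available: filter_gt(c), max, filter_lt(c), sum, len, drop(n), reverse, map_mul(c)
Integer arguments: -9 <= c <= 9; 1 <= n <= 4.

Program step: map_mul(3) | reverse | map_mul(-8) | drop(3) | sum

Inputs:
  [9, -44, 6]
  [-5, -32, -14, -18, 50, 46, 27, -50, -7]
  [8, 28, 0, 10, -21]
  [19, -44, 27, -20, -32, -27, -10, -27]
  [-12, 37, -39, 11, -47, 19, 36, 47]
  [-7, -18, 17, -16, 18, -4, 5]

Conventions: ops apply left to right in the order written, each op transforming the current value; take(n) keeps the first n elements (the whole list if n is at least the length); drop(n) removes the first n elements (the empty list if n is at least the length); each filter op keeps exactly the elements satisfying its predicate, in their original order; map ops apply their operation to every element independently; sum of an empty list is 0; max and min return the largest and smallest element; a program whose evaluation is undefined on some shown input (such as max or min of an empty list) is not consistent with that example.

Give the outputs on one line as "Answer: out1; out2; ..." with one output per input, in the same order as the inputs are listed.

0; -648; -864; 1200; 1200; 576

Execution, op by op:
  [9, -44, 6] -> [27, -132, 18] -> [18, -132, 27] -> [-144, 1056, -216] -> [] -> 0
  [-5, -32, -14, -18, 50, 46, 27, -50, -7] -> [-15, -96, -42, -54, 150, 138, 81, -150, -21] -> [-21, -150, 81, 138, 150, -54, -42, -96, -15] -> [168, 1200, -648, -1104, -1200, 432, 336, 768, 120] -> [-1104, -1200, 432, 336, 768, 120] -> -648
  [8, 28, 0, 10, -21] -> [24, 84, 0, 30, -63] -> [-63, 30, 0, 84, 24] -> [504, -240, 0, -672, -192] -> [-672, -192] -> -864
  [19, -44, 27, -20, -32, -27, -10, -27] -> [57, -132, 81, -60, -96, -81, -30, -81] -> [-81, -30, -81, -96, -60, 81, -132, 57] -> [648, 240, 648, 768, 480, -648, 1056, -456] -> [768, 480, -648, 1056, -456] -> 1200
  [-12, 37, -39, 11, -47, 19, 36, 47] -> [-36, 111, -117, 33, -141, 57, 108, 141] -> [141, 108, 57, -141, 33, -117, 111, -36] -> [-1128, -864, -456, 1128, -264, 936, -888, 288] -> [1128, -264, 936, -888, 288] -> 1200
  [-7, -18, 17, -16, 18, -4, 5] -> [-21, -54, 51, -48, 54, -12, 15] -> [15, -12, 54, -48, 51, -54, -21] -> [-120, 96, -432, 384, -408, 432, 168] -> [384, -408, 432, 168] -> 576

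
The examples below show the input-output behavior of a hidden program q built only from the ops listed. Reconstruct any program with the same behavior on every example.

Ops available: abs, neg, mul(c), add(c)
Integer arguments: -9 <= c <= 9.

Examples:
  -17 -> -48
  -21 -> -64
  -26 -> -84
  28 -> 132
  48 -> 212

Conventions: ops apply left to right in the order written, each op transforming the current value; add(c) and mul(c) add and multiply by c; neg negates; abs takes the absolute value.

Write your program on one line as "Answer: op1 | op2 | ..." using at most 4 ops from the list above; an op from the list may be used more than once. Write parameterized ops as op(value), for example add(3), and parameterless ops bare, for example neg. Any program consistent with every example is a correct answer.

add(2) | add(3) | neg | mul(-4)

Check, running the answer program on each example:
  -17 -> -15 -> -12 -> 12 -> -48
  -21 -> -19 -> -16 -> 16 -> -64
  -26 -> -24 -> -21 -> 21 -> -84
  28 -> 30 -> 33 -> -33 -> 132
  48 -> 50 -> 53 -> -53 -> 212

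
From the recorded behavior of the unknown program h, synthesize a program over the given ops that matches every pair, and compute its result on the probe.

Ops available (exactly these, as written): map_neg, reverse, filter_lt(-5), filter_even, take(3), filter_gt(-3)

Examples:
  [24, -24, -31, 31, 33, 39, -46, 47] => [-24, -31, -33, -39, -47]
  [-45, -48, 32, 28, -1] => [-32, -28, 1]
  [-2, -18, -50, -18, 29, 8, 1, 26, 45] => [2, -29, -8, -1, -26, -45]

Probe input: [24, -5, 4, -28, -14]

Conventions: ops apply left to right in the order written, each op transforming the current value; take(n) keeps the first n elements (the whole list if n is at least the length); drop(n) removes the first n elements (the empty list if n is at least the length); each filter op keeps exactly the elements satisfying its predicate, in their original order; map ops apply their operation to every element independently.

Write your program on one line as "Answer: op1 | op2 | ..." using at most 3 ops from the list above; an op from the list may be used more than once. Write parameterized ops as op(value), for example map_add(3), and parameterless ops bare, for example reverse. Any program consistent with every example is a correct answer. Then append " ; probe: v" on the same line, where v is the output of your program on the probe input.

filter_gt(-3) | map_neg ; probe: [-24, -4]

Check, running the answer program on each example:
  [24, -24, -31, 31, 33, 39, -46, 47] -> [24, 31, 33, 39, 47] -> [-24, -31, -33, -39, -47]
  [-45, -48, 32, 28, -1] -> [32, 28, -1] -> [-32, -28, 1]
  [-2, -18, -50, -18, 29, 8, 1, 26, 45] -> [-2, 29, 8, 1, 26, 45] -> [2, -29, -8, -1, -26, -45]
  probe: [24, -5, 4, -28, -14] -> [24, 4] -> [-24, -4]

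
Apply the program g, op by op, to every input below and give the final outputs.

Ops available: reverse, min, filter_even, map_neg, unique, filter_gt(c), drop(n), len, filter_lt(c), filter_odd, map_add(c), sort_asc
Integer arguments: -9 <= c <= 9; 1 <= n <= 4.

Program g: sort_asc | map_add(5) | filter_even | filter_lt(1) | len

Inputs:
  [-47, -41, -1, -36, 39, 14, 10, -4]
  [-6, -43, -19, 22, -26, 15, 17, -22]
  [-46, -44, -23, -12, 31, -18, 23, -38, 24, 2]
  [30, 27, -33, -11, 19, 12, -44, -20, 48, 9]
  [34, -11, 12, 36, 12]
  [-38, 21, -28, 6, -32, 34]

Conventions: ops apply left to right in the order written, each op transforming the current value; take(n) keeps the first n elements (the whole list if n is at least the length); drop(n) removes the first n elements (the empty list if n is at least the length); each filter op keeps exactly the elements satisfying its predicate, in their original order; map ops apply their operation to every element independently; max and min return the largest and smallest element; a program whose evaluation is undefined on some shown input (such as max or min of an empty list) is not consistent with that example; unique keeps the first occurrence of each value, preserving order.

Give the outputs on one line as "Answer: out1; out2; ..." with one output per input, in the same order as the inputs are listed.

Execution, op by op:
  [-47, -41, -1, -36, 39, 14, 10, -4] -> [-47, -41, -36, -4, -1, 10, 14, 39] -> [-42, -36, -31, 1, 4, 15, 19, 44] -> [-42, -36, 4, 44] -> [-42, -36] -> 2
  [-6, -43, -19, 22, -26, 15, 17, -22] -> [-43, -26, -22, -19, -6, 15, 17, 22] -> [-38, -21, -17, -14, -1, 20, 22, 27] -> [-38, -14, 20, 22] -> [-38, -14] -> 2
  [-46, -44, -23, -12, 31, -18, 23, -38, 24, 2] -> [-46, -44, -38, -23, -18, -12, 2, 23, 24, 31] -> [-41, -39, -33, -18, -13, -7, 7, 28, 29, 36] -> [-18, 28, 36] -> [-18] -> 1
  [30, 27, -33, -11, 19, 12, -44, -20, 48, 9] -> [-44, -33, -20, -11, 9, 12, 19, 27, 30, 48] -> [-39, -28, -15, -6, 14, 17, 24, 32, 35, 53] -> [-28, -6, 14, 24, 32] -> [-28, -6] -> 2
  [34, -11, 12, 36, 12] -> [-11, 12, 12, 34, 36] -> [-6, 17, 17, 39, 41] -> [-6] -> [-6] -> 1
  [-38, 21, -28, 6, -32, 34] -> [-38, -32, -28, 6, 21, 34] -> [-33, -27, -23, 11, 26, 39] -> [26] -> [] -> 0

2; 2; 1; 2; 1; 0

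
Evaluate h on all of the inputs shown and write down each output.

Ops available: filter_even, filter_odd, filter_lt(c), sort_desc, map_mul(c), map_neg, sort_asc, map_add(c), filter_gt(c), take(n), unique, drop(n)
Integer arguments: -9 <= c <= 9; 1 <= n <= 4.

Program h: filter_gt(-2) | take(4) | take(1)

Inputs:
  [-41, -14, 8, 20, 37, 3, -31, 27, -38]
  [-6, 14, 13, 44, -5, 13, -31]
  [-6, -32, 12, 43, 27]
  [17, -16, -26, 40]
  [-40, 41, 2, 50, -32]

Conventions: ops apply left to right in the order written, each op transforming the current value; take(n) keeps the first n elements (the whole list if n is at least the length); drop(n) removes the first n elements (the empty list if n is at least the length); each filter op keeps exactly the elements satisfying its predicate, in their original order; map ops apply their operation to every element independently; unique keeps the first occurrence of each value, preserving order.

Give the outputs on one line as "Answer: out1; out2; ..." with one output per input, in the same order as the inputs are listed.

[8]; [14]; [12]; [17]; [41]

Execution, op by op:
  [-41, -14, 8, 20, 37, 3, -31, 27, -38] -> [8, 20, 37, 3, 27] -> [8, 20, 37, 3] -> [8]
  [-6, 14, 13, 44, -5, 13, -31] -> [14, 13, 44, 13] -> [14, 13, 44, 13] -> [14]
  [-6, -32, 12, 43, 27] -> [12, 43, 27] -> [12, 43, 27] -> [12]
  [17, -16, -26, 40] -> [17, 40] -> [17, 40] -> [17]
  [-40, 41, 2, 50, -32] -> [41, 2, 50] -> [41, 2, 50] -> [41]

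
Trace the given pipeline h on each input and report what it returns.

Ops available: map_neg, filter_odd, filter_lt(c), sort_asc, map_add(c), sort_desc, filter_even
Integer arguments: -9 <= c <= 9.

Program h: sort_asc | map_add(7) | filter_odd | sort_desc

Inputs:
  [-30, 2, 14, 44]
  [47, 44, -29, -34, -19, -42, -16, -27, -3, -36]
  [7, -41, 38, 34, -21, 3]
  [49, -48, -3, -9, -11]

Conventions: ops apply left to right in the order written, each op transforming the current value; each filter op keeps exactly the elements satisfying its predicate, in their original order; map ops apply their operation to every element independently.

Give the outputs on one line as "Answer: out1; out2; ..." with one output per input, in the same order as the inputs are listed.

Execution, op by op:
  [-30, 2, 14, 44] -> [-30, 2, 14, 44] -> [-23, 9, 21, 51] -> [-23, 9, 21, 51] -> [51, 21, 9, -23]
  [47, 44, -29, -34, -19, -42, -16, -27, -3, -36] -> [-42, -36, -34, -29, -27, -19, -16, -3, 44, 47] -> [-35, -29, -27, -22, -20, -12, -9, 4, 51, 54] -> [-35, -29, -27, -9, 51] -> [51, -9, -27, -29, -35]
  [7, -41, 38, 34, -21, 3] -> [-41, -21, 3, 7, 34, 38] -> [-34, -14, 10, 14, 41, 45] -> [41, 45] -> [45, 41]
  [49, -48, -3, -9, -11] -> [-48, -11, -9, -3, 49] -> [-41, -4, -2, 4, 56] -> [-41] -> [-41]

[51, 21, 9, -23]; [51, -9, -27, -29, -35]; [45, 41]; [-41]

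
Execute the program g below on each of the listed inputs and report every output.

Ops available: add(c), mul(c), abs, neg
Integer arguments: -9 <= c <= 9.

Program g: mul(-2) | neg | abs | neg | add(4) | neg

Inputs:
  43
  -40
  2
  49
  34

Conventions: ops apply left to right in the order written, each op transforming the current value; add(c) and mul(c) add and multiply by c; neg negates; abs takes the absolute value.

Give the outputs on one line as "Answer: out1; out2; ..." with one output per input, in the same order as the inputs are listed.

Execution, op by op:
  43 -> -86 -> 86 -> 86 -> -86 -> -82 -> 82
  -40 -> 80 -> -80 -> 80 -> -80 -> -76 -> 76
  2 -> -4 -> 4 -> 4 -> -4 -> 0 -> 0
  49 -> -98 -> 98 -> 98 -> -98 -> -94 -> 94
  34 -> -68 -> 68 -> 68 -> -68 -> -64 -> 64

82; 76; 0; 94; 64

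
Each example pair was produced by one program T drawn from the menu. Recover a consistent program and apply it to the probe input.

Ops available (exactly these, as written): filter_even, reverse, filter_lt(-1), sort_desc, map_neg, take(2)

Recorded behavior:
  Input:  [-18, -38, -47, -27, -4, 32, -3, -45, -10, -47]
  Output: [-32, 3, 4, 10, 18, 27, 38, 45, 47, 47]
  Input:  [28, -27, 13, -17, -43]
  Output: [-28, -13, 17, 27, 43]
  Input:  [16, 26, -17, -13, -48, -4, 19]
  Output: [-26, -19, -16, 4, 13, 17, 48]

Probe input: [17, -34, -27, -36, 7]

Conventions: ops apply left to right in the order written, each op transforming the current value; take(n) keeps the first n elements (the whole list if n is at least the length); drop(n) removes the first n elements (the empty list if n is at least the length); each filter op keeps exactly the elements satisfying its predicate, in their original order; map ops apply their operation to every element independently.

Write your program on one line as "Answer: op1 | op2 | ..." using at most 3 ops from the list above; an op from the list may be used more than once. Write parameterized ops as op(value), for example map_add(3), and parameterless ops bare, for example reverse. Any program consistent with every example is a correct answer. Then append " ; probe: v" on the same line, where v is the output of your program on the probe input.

map_neg | sort_desc | reverse ; probe: [-17, -7, 27, 34, 36]

Check, running the answer program on each example:
  [-18, -38, -47, -27, -4, 32, -3, -45, -10, -47] -> [18, 38, 47, 27, 4, -32, 3, 45, 10, 47] -> [47, 47, 45, 38, 27, 18, 10, 4, 3, -32] -> [-32, 3, 4, 10, 18, 27, 38, 45, 47, 47]
  [28, -27, 13, -17, -43] -> [-28, 27, -13, 17, 43] -> [43, 27, 17, -13, -28] -> [-28, -13, 17, 27, 43]
  [16, 26, -17, -13, -48, -4, 19] -> [-16, -26, 17, 13, 48, 4, -19] -> [48, 17, 13, 4, -16, -19, -26] -> [-26, -19, -16, 4, 13, 17, 48]
  probe: [17, -34, -27, -36, 7] -> [-17, 34, 27, 36, -7] -> [36, 34, 27, -7, -17] -> [-17, -7, 27, 34, 36]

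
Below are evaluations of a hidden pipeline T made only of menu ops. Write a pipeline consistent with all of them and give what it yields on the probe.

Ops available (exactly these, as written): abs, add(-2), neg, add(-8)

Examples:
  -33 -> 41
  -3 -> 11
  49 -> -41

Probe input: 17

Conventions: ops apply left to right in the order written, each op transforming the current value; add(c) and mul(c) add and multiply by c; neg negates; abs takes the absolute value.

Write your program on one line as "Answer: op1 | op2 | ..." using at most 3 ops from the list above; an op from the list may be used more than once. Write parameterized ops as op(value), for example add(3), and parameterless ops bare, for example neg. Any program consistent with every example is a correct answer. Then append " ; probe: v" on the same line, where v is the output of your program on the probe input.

add(-8) | neg ; probe: -9

Check, running the answer program on each example:
  -33 -> -41 -> 41
  -3 -> -11 -> 11
  49 -> 41 -> -41
  probe: 17 -> 9 -> -9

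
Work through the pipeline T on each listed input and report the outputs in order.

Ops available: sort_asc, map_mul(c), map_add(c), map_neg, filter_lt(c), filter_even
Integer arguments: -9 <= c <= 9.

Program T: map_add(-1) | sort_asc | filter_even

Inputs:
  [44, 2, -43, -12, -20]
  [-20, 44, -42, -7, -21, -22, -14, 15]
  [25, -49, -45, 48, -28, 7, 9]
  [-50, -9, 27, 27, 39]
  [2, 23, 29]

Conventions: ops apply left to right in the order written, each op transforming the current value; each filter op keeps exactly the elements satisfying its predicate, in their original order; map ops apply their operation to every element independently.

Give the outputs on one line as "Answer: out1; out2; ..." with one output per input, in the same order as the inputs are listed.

[-44]; [-22, -8, 14]; [-50, -46, 6, 8, 24]; [-10, 26, 26, 38]; [22, 28]

Execution, op by op:
  [44, 2, -43, -12, -20] -> [43, 1, -44, -13, -21] -> [-44, -21, -13, 1, 43] -> [-44]
  [-20, 44, -42, -7, -21, -22, -14, 15] -> [-21, 43, -43, -8, -22, -23, -15, 14] -> [-43, -23, -22, -21, -15, -8, 14, 43] -> [-22, -8, 14]
  [25, -49, -45, 48, -28, 7, 9] -> [24, -50, -46, 47, -29, 6, 8] -> [-50, -46, -29, 6, 8, 24, 47] -> [-50, -46, 6, 8, 24]
  [-50, -9, 27, 27, 39] -> [-51, -10, 26, 26, 38] -> [-51, -10, 26, 26, 38] -> [-10, 26, 26, 38]
  [2, 23, 29] -> [1, 22, 28] -> [1, 22, 28] -> [22, 28]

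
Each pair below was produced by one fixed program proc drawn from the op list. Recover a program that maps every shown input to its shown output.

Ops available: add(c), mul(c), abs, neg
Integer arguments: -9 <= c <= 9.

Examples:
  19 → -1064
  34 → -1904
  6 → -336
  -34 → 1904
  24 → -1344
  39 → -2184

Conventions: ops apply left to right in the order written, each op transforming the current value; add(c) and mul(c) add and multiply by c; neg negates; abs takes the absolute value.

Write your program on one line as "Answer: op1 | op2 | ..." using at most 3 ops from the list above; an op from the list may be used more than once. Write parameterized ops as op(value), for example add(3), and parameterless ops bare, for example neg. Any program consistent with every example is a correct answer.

mul(4) | mul(-7) | mul(2)

Check, running the answer program on each example:
  19 -> 76 -> -532 -> -1064
  34 -> 136 -> -952 -> -1904
  6 -> 24 -> -168 -> -336
  -34 -> -136 -> 952 -> 1904
  24 -> 96 -> -672 -> -1344
  39 -> 156 -> -1092 -> -2184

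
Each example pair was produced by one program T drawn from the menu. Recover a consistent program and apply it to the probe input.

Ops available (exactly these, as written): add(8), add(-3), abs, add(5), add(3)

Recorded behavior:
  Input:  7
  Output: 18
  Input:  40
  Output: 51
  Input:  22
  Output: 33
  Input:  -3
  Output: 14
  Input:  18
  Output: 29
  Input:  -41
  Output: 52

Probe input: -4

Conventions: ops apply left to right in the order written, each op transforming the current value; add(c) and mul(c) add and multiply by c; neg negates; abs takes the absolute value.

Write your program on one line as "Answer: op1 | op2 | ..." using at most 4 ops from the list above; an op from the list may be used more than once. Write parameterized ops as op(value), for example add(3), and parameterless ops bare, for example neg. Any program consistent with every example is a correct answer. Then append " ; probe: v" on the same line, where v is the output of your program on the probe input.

abs | add(8) | add(3) ; probe: 15

Check, running the answer program on each example:
  7 -> 7 -> 15 -> 18
  40 -> 40 -> 48 -> 51
  22 -> 22 -> 30 -> 33
  -3 -> 3 -> 11 -> 14
  18 -> 18 -> 26 -> 29
  -41 -> 41 -> 49 -> 52
  probe: -4 -> 4 -> 12 -> 15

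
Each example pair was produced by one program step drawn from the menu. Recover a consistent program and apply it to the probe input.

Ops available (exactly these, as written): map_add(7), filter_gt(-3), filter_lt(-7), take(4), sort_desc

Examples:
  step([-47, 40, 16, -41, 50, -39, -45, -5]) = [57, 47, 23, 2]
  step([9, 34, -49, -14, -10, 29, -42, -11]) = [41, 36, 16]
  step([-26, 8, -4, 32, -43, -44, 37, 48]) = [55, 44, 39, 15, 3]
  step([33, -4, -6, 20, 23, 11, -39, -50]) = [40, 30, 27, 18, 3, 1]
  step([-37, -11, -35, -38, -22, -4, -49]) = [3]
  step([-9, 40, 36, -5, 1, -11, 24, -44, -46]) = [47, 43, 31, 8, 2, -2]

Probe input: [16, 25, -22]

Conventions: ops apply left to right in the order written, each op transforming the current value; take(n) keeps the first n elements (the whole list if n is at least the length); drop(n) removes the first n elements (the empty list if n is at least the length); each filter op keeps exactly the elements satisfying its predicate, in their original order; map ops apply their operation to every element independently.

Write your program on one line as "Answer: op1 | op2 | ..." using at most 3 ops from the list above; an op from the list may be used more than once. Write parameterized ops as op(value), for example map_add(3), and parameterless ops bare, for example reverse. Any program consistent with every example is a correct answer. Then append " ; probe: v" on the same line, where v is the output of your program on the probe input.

map_add(7) | sort_desc | filter_gt(-3) ; probe: [32, 23]

Check, running the answer program on each example:
  [-47, 40, 16, -41, 50, -39, -45, -5] -> [-40, 47, 23, -34, 57, -32, -38, 2] -> [57, 47, 23, 2, -32, -34, -38, -40] -> [57, 47, 23, 2]
  [9, 34, -49, -14, -10, 29, -42, -11] -> [16, 41, -42, -7, -3, 36, -35, -4] -> [41, 36, 16, -3, -4, -7, -35, -42] -> [41, 36, 16]
  [-26, 8, -4, 32, -43, -44, 37, 48] -> [-19, 15, 3, 39, -36, -37, 44, 55] -> [55, 44, 39, 15, 3, -19, -36, -37] -> [55, 44, 39, 15, 3]
  [33, -4, -6, 20, 23, 11, -39, -50] -> [40, 3, 1, 27, 30, 18, -32, -43] -> [40, 30, 27, 18, 3, 1, -32, -43] -> [40, 30, 27, 18, 3, 1]
  [-37, -11, -35, -38, -22, -4, -49] -> [-30, -4, -28, -31, -15, 3, -42] -> [3, -4, -15, -28, -30, -31, -42] -> [3]
  [-9, 40, 36, -5, 1, -11, 24, -44, -46] -> [-2, 47, 43, 2, 8, -4, 31, -37, -39] -> [47, 43, 31, 8, 2, -2, -4, -37, -39] -> [47, 43, 31, 8, 2, -2]
  probe: [16, 25, -22] -> [23, 32, -15] -> [32, 23, -15] -> [32, 23]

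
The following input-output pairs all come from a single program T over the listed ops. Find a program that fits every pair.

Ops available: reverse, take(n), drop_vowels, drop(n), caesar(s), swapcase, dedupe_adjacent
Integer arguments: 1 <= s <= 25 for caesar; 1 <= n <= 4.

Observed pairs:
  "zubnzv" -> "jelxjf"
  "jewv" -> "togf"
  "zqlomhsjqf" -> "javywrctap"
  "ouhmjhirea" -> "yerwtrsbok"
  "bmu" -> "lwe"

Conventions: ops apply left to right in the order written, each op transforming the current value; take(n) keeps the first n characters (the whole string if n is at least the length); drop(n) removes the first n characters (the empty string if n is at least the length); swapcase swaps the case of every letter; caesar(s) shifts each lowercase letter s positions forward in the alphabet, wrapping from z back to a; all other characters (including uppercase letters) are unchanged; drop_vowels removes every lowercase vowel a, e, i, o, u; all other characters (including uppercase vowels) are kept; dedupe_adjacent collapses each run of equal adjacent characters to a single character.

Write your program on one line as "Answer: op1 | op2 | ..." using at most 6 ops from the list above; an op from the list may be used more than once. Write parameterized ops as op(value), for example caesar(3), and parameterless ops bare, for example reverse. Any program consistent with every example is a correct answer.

reverse | caesar(12) | caesar(12) | caesar(12) | reverse

Check, running the answer program on each example:
  "zubnzv" -> "vznbuz" -> "hlzngl" -> "txlzsx" -> "fjxlej" -> "jelxjf"
  "jewv" -> "vwej" -> "hiqv" -> "tuch" -> "fgot" -> "togf"
  "zqlomhsjqf" -> "fqjshmolqz" -> "rcvetyaxcl" -> "dohqfkmjox" -> "patcrwyvaj" -> "javywrctap"
  "ouhmjhirea" -> "aerihjmhuo" -> "mqdutvytga" -> "ycpgfhkfsm" -> "kobsrtwrey" -> "yerwtrsbok"
  "bmu" -> "umb" -> "gyn" -> "skz" -> "ewl" -> "lwe"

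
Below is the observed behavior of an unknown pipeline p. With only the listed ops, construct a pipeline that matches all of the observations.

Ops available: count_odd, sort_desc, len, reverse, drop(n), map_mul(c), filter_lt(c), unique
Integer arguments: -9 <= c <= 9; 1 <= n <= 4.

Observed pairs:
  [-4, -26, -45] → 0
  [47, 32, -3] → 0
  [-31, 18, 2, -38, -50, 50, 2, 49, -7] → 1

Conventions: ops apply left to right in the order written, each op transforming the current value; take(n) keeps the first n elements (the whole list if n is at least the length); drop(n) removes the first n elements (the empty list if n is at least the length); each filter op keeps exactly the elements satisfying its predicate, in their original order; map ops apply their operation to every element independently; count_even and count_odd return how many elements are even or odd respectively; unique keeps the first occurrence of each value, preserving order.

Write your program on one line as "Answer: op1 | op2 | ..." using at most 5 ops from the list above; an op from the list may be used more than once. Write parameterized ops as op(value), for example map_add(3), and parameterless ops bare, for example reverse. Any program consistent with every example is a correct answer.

drop(2) | sort_desc | drop(2) | map_mul(-3) | count_odd

Check, running the answer program on each example:
  [-4, -26, -45] -> [-45] -> [-45] -> [] -> [] -> 0
  [47, 32, -3] -> [-3] -> [-3] -> [] -> [] -> 0
  [-31, 18, 2, -38, -50, 50, 2, 49, -7] -> [2, -38, -50, 50, 2, 49, -7] -> [50, 49, 2, 2, -7, -38, -50] -> [2, 2, -7, -38, -50] -> [-6, -6, 21, 114, 150] -> 1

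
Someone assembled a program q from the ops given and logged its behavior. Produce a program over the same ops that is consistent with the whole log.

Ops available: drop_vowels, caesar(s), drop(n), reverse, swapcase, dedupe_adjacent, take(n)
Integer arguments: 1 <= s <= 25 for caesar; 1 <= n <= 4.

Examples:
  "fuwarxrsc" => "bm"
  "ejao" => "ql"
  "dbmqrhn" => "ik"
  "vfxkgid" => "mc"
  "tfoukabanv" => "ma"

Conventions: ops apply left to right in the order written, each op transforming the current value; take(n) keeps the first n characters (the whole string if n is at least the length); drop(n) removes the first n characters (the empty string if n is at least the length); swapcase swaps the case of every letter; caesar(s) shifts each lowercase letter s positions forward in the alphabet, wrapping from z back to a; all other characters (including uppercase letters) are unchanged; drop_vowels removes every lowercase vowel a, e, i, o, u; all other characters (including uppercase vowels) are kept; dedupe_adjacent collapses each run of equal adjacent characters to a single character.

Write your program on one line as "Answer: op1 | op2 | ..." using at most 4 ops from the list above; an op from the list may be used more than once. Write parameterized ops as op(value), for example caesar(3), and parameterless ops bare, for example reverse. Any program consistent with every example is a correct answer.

caesar(7) | take(2) | reverse

Check, running the answer program on each example:
  "fuwarxrsc" -> "mbdhyeyzj" -> "mb" -> "bm"
  "ejao" -> "lqhv" -> "lq" -> "ql"
  "dbmqrhn" -> "kitxyou" -> "ki" -> "ik"
  "vfxkgid" -> "cmernpk" -> "cm" -> "mc"
  "tfoukabanv" -> "amvbrhihuc" -> "am" -> "ma"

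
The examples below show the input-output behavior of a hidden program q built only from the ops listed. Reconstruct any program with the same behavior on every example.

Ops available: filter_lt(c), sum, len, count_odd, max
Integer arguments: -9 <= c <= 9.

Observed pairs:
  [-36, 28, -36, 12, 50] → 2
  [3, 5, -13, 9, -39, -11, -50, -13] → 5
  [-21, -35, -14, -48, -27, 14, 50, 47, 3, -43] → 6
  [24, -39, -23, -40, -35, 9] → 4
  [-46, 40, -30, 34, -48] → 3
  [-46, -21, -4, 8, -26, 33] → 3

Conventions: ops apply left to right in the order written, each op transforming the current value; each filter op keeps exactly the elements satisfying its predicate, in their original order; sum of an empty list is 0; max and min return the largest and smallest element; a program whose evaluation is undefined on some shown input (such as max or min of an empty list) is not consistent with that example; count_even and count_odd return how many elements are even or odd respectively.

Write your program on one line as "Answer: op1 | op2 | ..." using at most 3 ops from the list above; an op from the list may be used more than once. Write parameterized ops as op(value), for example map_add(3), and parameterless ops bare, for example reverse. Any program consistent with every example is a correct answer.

filter_lt(-5) | len

Check, running the answer program on each example:
  [-36, 28, -36, 12, 50] -> [-36, -36] -> 2
  [3, 5, -13, 9, -39, -11, -50, -13] -> [-13, -39, -11, -50, -13] -> 5
  [-21, -35, -14, -48, -27, 14, 50, 47, 3, -43] -> [-21, -35, -14, -48, -27, -43] -> 6
  [24, -39, -23, -40, -35, 9] -> [-39, -23, -40, -35] -> 4
  [-46, 40, -30, 34, -48] -> [-46, -30, -48] -> 3
  [-46, -21, -4, 8, -26, 33] -> [-46, -21, -26] -> 3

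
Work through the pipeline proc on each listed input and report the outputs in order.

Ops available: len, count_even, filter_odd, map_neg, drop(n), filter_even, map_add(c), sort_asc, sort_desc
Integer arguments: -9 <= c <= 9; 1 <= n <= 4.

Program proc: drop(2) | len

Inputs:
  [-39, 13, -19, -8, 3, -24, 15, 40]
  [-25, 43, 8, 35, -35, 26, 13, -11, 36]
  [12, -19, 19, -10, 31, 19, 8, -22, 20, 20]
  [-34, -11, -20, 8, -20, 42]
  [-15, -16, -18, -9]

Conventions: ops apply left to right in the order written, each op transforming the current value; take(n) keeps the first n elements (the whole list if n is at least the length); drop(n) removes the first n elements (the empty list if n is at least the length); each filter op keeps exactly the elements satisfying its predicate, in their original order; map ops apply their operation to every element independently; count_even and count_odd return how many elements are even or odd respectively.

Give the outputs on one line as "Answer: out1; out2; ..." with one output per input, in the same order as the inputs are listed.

Execution, op by op:
  [-39, 13, -19, -8, 3, -24, 15, 40] -> [-19, -8, 3, -24, 15, 40] -> 6
  [-25, 43, 8, 35, -35, 26, 13, -11, 36] -> [8, 35, -35, 26, 13, -11, 36] -> 7
  [12, -19, 19, -10, 31, 19, 8, -22, 20, 20] -> [19, -10, 31, 19, 8, -22, 20, 20] -> 8
  [-34, -11, -20, 8, -20, 42] -> [-20, 8, -20, 42] -> 4
  [-15, -16, -18, -9] -> [-18, -9] -> 2

6; 7; 8; 4; 2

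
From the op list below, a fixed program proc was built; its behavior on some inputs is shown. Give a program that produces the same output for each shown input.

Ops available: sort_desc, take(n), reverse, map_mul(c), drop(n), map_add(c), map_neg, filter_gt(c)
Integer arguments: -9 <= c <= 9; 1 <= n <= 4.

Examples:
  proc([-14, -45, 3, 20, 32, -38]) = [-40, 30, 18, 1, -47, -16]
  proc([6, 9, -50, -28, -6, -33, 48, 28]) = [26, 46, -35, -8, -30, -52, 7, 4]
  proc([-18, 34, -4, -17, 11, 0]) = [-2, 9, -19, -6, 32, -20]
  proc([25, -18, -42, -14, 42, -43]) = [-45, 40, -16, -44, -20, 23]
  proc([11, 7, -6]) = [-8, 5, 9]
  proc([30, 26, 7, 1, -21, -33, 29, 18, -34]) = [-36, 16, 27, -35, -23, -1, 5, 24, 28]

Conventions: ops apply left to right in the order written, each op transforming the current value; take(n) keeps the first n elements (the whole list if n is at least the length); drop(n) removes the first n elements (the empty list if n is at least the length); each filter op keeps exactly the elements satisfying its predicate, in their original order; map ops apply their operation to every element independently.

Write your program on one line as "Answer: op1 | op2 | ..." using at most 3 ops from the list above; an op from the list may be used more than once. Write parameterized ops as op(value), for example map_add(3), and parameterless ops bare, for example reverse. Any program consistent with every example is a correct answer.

map_add(-2) | reverse

Check, running the answer program on each example:
  [-14, -45, 3, 20, 32, -38] -> [-16, -47, 1, 18, 30, -40] -> [-40, 30, 18, 1, -47, -16]
  [6, 9, -50, -28, -6, -33, 48, 28] -> [4, 7, -52, -30, -8, -35, 46, 26] -> [26, 46, -35, -8, -30, -52, 7, 4]
  [-18, 34, -4, -17, 11, 0] -> [-20, 32, -6, -19, 9, -2] -> [-2, 9, -19, -6, 32, -20]
  [25, -18, -42, -14, 42, -43] -> [23, -20, -44, -16, 40, -45] -> [-45, 40, -16, -44, -20, 23]
  [11, 7, -6] -> [9, 5, -8] -> [-8, 5, 9]
  [30, 26, 7, 1, -21, -33, 29, 18, -34] -> [28, 24, 5, -1, -23, -35, 27, 16, -36] -> [-36, 16, 27, -35, -23, -1, 5, 24, 28]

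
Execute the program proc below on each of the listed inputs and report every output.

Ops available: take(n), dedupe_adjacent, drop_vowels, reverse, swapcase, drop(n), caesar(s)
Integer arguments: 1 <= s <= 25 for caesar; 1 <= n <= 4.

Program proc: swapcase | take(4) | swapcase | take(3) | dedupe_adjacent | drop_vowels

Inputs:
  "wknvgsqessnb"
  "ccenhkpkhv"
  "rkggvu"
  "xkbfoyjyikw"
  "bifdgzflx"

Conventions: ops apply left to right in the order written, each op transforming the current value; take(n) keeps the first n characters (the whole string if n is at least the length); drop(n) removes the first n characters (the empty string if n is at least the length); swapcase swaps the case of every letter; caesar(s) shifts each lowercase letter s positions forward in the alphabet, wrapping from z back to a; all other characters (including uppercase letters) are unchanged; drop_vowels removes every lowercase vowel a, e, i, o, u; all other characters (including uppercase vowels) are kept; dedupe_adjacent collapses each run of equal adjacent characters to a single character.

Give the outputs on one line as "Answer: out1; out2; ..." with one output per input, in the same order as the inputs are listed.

Execution, op by op:
  "wknvgsqessnb" -> "WKNVGSQESSNB" -> "WKNV" -> "wknv" -> "wkn" -> "wkn" -> "wkn"
  "ccenhkpkhv" -> "CCENHKPKHV" -> "CCEN" -> "ccen" -> "cce" -> "ce" -> "c"
  "rkggvu" -> "RKGGVU" -> "RKGG" -> "rkgg" -> "rkg" -> "rkg" -> "rkg"
  "xkbfoyjyikw" -> "XKBFOYJYIKW" -> "XKBF" -> "xkbf" -> "xkb" -> "xkb" -> "xkb"
  "bifdgzflx" -> "BIFDGZFLX" -> "BIFD" -> "bifd" -> "bif" -> "bif" -> "bf"

"wkn"; "c"; "rkg"; "xkb"; "bf"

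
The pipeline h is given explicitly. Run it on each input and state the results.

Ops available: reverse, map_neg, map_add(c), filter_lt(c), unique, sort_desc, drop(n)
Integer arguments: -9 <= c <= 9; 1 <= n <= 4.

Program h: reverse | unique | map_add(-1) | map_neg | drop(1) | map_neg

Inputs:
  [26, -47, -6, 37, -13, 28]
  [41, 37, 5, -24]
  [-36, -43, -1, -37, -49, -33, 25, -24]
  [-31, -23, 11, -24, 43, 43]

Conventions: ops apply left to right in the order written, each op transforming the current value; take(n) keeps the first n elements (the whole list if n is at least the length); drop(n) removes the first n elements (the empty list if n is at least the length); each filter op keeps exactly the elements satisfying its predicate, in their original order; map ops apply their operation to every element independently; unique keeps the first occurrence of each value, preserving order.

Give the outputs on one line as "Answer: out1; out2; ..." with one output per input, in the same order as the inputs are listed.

[-14, 36, -7, -48, 25]; [4, 36, 40]; [24, -34, -50, -38, -2, -44, -37]; [-25, 10, -24, -32]

Execution, op by op:
  [26, -47, -6, 37, -13, 28] -> [28, -13, 37, -6, -47, 26] -> [28, -13, 37, -6, -47, 26] -> [27, -14, 36, -7, -48, 25] -> [-27, 14, -36, 7, 48, -25] -> [14, -36, 7, 48, -25] -> [-14, 36, -7, -48, 25]
  [41, 37, 5, -24] -> [-24, 5, 37, 41] -> [-24, 5, 37, 41] -> [-25, 4, 36, 40] -> [25, -4, -36, -40] -> [-4, -36, -40] -> [4, 36, 40]
  [-36, -43, -1, -37, -49, -33, 25, -24] -> [-24, 25, -33, -49, -37, -1, -43, -36] -> [-24, 25, -33, -49, -37, -1, -43, -36] -> [-25, 24, -34, -50, -38, -2, -44, -37] -> [25, -24, 34, 50, 38, 2, 44, 37] -> [-24, 34, 50, 38, 2, 44, 37] -> [24, -34, -50, -38, -2, -44, -37]
  [-31, -23, 11, -24, 43, 43] -> [43, 43, -24, 11, -23, -31] -> [43, -24, 11, -23, -31] -> [42, -25, 10, -24, -32] -> [-42, 25, -10, 24, 32] -> [25, -10, 24, 32] -> [-25, 10, -24, -32]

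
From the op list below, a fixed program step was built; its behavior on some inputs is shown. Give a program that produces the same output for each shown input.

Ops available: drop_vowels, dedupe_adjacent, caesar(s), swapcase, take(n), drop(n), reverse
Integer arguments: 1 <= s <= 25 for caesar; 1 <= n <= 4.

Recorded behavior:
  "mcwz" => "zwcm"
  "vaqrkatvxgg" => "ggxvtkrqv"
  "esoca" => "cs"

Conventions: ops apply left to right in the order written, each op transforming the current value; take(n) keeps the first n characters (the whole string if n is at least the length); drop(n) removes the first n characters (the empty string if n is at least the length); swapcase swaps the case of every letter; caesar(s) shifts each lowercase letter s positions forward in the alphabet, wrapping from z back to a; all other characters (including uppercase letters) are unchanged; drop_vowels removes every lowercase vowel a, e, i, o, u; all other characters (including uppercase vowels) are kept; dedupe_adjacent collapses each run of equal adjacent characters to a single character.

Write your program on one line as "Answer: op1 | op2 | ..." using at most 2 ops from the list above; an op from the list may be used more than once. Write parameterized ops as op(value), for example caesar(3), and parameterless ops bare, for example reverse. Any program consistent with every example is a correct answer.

drop_vowels | reverse

Check, running the answer program on each example:
  "mcwz" -> "mcwz" -> "zwcm"
  "vaqrkatvxgg" -> "vqrktvxgg" -> "ggxvtkrqv"
  "esoca" -> "sc" -> "cs"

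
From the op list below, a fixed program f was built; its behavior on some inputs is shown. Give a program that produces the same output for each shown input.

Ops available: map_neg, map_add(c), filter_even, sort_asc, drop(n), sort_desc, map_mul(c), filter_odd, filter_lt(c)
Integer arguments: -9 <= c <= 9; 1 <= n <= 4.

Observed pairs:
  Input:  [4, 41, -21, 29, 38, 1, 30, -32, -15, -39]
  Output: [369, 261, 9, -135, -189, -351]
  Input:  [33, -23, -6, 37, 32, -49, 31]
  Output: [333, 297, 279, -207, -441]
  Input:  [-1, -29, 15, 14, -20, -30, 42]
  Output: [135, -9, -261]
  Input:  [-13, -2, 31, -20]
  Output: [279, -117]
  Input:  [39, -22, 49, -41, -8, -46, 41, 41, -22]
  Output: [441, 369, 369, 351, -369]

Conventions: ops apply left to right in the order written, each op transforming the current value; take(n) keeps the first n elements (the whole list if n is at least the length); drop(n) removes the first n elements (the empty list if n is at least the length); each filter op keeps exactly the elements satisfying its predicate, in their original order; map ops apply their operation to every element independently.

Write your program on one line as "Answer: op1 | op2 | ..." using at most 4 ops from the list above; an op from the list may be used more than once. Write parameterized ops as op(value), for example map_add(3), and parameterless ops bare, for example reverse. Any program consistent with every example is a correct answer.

sort_desc | map_mul(-9) | map_neg | filter_odd

Check, running the answer program on each example:
  [4, 41, -21, 29, 38, 1, 30, -32, -15, -39] -> [41, 38, 30, 29, 4, 1, -15, -21, -32, -39] -> [-369, -342, -270, -261, -36, -9, 135, 189, 288, 351] -> [369, 342, 270, 261, 36, 9, -135, -189, -288, -351] -> [369, 261, 9, -135, -189, -351]
  [33, -23, -6, 37, 32, -49, 31] -> [37, 33, 32, 31, -6, -23, -49] -> [-333, -297, -288, -279, 54, 207, 441] -> [333, 297, 288, 279, -54, -207, -441] -> [333, 297, 279, -207, -441]
  [-1, -29, 15, 14, -20, -30, 42] -> [42, 15, 14, -1, -20, -29, -30] -> [-378, -135, -126, 9, 180, 261, 270] -> [378, 135, 126, -9, -180, -261, -270] -> [135, -9, -261]
  [-13, -2, 31, -20] -> [31, -2, -13, -20] -> [-279, 18, 117, 180] -> [279, -18, -117, -180] -> [279, -117]
  [39, -22, 49, -41, -8, -46, 41, 41, -22] -> [49, 41, 41, 39, -8, -22, -22, -41, -46] -> [-441, -369, -369, -351, 72, 198, 198, 369, 414] -> [441, 369, 369, 351, -72, -198, -198, -369, -414] -> [441, 369, 369, 351, -369]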